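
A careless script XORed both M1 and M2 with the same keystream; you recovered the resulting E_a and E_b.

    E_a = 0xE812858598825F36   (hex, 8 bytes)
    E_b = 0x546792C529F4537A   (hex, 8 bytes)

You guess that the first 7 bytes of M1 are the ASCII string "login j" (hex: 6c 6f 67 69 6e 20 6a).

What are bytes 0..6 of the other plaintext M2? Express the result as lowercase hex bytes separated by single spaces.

First, E_a ⊕ E_b = (M1 ⊕ K) ⊕ (M2 ⊕ K) = M1 ⊕ M2, so the key drops out. Then M2 = (M1 ⊕ M2) ⊕ M1 over the first 7 bytes.
byte 0: (e8 ⊕ 54) ⊕ 6c = bc ⊕ 6c = d0
byte 1: (12 ⊕ 67) ⊕ 6f = 75 ⊕ 6f = 1a
byte 2: (85 ⊕ 92) ⊕ 67 = 17 ⊕ 67 = 70
byte 3: (85 ⊕ c5) ⊕ 69 = 40 ⊕ 69 = 29
byte 4: (98 ⊕ 29) ⊕ 6e = b1 ⊕ 6e = df
byte 5: (82 ⊕ f4) ⊕ 20 = 76 ⊕ 20 = 56
byte 6: (5f ⊕ 53) ⊕ 6a = 0c ⊕ 6a = 66

d0 1a 70 29 df 56 66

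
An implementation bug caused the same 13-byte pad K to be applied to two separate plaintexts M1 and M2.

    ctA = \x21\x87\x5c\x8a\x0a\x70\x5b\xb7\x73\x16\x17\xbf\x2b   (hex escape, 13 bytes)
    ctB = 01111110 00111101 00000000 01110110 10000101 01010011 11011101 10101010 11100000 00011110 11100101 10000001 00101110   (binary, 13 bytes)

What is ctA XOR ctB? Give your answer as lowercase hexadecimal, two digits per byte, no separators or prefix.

ctA ⊕ ctB = (M1 ⊕ K) ⊕ (M2 ⊕ K) = M1 ⊕ M2 — the shared key cancels under XOR.
byte 0: 00100001 ^ 01111110 = 01011111
byte 1: 10000111 ^ 00111101 = 10111010
byte 2: 01011100 ^ 00000000 = 01011100
byte 3: 10001010 ^ 01110110 = 11111100
byte 4: 00001010 ^ 10000101 = 10001111
byte 5: 01110000 ^ 01010011 = 00100011
byte 6: 01011011 ^ 11011101 = 10000110
byte 7: 10110111 ^ 10101010 = 00011101
byte 8: 01110011 ^ 11100000 = 10010011
byte 9: 00010110 ^ 00011110 = 00001000
byte 10: 00010111 ^ 11100101 = 11110010
byte 11: 10111111 ^ 10000001 = 00111110
byte 12: 00101011 ^ 00101110 = 00000101

5fba5cfc8f23861d9308f23e05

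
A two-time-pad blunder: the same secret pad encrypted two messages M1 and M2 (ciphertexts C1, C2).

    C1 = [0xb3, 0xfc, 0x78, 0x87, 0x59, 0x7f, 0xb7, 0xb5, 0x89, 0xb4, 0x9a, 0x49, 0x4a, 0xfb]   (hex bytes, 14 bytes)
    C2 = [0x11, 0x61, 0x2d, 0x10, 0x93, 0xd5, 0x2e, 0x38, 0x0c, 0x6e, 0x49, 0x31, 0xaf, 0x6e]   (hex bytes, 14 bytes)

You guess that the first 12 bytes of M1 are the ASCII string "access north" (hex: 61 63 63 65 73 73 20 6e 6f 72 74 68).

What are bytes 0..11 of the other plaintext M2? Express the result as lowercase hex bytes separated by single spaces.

c3 fe 36 f2 b9 d9 b9 e3 ea a8 a7 10

First, C1 ⊕ C2 = (M1 ⊕ K) ⊕ (M2 ⊕ K) = M1 ⊕ M2, so the key drops out. Then M2 = (M1 ⊕ M2) ⊕ M1 over the first 12 bytes.
byte 0: (b3 XOR 11) XOR 61 = a2 XOR 61 = c3
byte 1: (fc XOR 61) XOR 63 = 9d XOR 63 = fe
byte 2: (78 XOR 2d) XOR 63 = 55 XOR 63 = 36
byte 3: (87 XOR 10) XOR 65 = 97 XOR 65 = f2
byte 4: (59 XOR 93) XOR 73 = ca XOR 73 = b9
byte 5: (7f XOR d5) XOR 73 = aa XOR 73 = d9
byte 6: (b7 XOR 2e) XOR 20 = 99 XOR 20 = b9
byte 7: (b5 XOR 38) XOR 6e = 8d XOR 6e = e3
byte 8: (89 XOR 0c) XOR 6f = 85 XOR 6f = ea
byte 9: (b4 XOR 6e) XOR 72 = da XOR 72 = a8
byte 10: (9a XOR 49) XOR 74 = d3 XOR 74 = a7
byte 11: (49 XOR 31) XOR 68 = 78 XOR 68 = 10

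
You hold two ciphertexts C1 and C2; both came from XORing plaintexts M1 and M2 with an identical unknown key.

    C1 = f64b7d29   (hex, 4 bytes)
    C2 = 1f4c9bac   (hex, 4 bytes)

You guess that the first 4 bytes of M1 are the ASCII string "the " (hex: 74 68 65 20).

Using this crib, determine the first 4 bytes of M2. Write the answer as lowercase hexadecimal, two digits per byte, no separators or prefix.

First, C1 ⊕ C2 = (M1 ⊕ K) ⊕ (M2 ⊕ K) = M1 ⊕ M2, so the key drops out. Then M2 = (M1 ⊕ M2) ⊕ M1 over the first 4 bytes.
byte 0: (f6 XOR 1f) XOR 74 = e9 XOR 74 = 9d
byte 1: (4b XOR 4c) XOR 68 = 07 XOR 68 = 6f
byte 2: (7d XOR 9b) XOR 65 = e6 XOR 65 = 83
byte 3: (29 XOR ac) XOR 20 = 85 XOR 20 = a5

9d6f83a5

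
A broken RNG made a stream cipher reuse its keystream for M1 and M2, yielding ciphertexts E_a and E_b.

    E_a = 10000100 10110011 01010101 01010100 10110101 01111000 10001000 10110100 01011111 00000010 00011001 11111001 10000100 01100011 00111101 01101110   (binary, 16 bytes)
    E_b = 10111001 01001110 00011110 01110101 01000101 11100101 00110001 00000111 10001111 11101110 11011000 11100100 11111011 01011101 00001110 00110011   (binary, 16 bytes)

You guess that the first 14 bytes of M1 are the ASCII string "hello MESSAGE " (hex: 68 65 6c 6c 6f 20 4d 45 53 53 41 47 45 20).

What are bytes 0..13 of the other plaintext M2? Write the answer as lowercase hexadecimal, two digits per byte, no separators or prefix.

5598274d9fbdf4f683bf805a3a1e

First, E_a ⊕ E_b = (M1 ⊕ K) ⊕ (M2 ⊕ K) = M1 ⊕ M2, so the key drops out. Then M2 = (M1 ⊕ M2) ⊕ M1 over the first 14 bytes.
byte 0: (84 ^ b9) ^ 68 = 3d ^ 68 = 55
byte 1: (b3 ^ 4e) ^ 65 = fd ^ 65 = 98
byte 2: (55 ^ 1e) ^ 6c = 4b ^ 6c = 27
byte 3: (54 ^ 75) ^ 6c = 21 ^ 6c = 4d
byte 4: (b5 ^ 45) ^ 6f = f0 ^ 6f = 9f
byte 5: (78 ^ e5) ^ 20 = 9d ^ 20 = bd
byte 6: (88 ^ 31) ^ 4d = b9 ^ 4d = f4
byte 7: (b4 ^ 07) ^ 45 = b3 ^ 45 = f6
byte 8: (5f ^ 8f) ^ 53 = d0 ^ 53 = 83
byte 9: (02 ^ ee) ^ 53 = ec ^ 53 = bf
byte 10: (19 ^ d8) ^ 41 = c1 ^ 41 = 80
byte 11: (f9 ^ e4) ^ 47 = 1d ^ 47 = 5a
byte 12: (84 ^ fb) ^ 45 = 7f ^ 45 = 3a
byte 13: (63 ^ 5d) ^ 20 = 3e ^ 20 = 1e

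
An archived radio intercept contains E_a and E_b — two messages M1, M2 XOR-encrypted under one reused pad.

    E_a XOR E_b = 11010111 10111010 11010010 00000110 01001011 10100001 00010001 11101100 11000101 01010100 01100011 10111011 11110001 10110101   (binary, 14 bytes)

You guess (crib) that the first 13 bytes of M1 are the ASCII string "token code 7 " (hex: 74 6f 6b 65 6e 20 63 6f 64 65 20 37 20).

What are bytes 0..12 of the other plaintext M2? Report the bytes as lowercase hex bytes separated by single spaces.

a3 d5 b9 63 25 81 72 83 a1 31 43 8c d1

Since E_a ⊕ E_b = M1 ⊕ M2, XORing with the guessed M1 bytes yields the corresponding M2 bytes: M2 = (E_a ⊕ E_b) ⊕ M1.
215 ⊕ 116 = 163
186 ⊕ 111 = 213
210 ⊕ 107 = 185
  6 ⊕ 101 =  99
 75 ⊕ 110 =  37
161 ⊕  32 = 129
 17 ⊕  99 = 114
236 ⊕ 111 = 131
197 ⊕ 100 = 161
 84 ⊕ 101 =  49
 99 ⊕  32 =  67
187 ⊕  55 = 140
241 ⊕  32 = 209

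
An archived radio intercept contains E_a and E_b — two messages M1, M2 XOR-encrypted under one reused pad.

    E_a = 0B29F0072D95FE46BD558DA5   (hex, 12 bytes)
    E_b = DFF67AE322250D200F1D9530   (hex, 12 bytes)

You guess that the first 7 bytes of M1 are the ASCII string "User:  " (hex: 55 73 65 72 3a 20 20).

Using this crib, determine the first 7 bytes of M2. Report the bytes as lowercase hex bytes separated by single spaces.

First, E_a ⊕ E_b = (M1 ⊕ K) ⊕ (M2 ⊕ K) = M1 ⊕ M2, so the key drops out. Then M2 = (M1 ⊕ M2) ⊕ M1 over the first 7 bytes.
byte 0: (0b XOR df) XOR 55 = d4 XOR 55 = 81
byte 1: (29 XOR f6) XOR 73 = df XOR 73 = ac
byte 2: (f0 XOR 7a) XOR 65 = 8a XOR 65 = ef
byte 3: (07 XOR e3) XOR 72 = e4 XOR 72 = 96
byte 4: (2d XOR 22) XOR 3a = 0f XOR 3a = 35
byte 5: (95 XOR 25) XOR 20 = b0 XOR 20 = 90
byte 6: (fe XOR 0d) XOR 20 = f3 XOR 20 = d3

81 ac ef 96 35 90 d3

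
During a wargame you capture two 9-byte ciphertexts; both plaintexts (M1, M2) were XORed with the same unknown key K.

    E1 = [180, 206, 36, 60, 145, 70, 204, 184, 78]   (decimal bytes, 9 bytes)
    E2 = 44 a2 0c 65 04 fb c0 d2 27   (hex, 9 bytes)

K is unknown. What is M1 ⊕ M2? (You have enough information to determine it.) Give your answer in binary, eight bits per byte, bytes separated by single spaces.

E1 ⊕ E2 = (M1 ⊕ K) ⊕ (M2 ⊕ K) = M1 ⊕ M2 — the shared key cancels under XOR.
byte 0: b4 XOR 44 = f0
byte 1: ce XOR a2 = 6c
byte 2: 24 XOR 0c = 28
byte 3: 3c XOR 65 = 59
byte 4: 91 XOR 04 = 95
byte 5: 46 XOR fb = bd
byte 6: cc XOR c0 = 0c
byte 7: b8 XOR d2 = 6a
byte 8: 4e XOR 27 = 69

11110000 01101100 00101000 01011001 10010101 10111101 00001100 01101010 01101001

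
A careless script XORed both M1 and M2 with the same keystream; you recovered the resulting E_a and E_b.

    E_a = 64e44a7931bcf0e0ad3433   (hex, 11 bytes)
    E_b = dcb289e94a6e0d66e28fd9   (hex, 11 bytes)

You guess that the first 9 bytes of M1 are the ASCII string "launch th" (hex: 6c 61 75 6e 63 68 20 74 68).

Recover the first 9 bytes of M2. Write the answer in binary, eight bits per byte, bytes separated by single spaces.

First, E_a ⊕ E_b = (M1 ⊕ K) ⊕ (M2 ⊕ K) = M1 ⊕ M2, so the key drops out. Then M2 = (M1 ⊕ M2) ⊕ M1 over the first 9 bytes.
byte 0: (64 xor dc) xor 6c = b8 xor 6c = d4
byte 1: (e4 xor b2) xor 61 = 56 xor 61 = 37
byte 2: (4a xor 89) xor 75 = c3 xor 75 = b6
byte 3: (79 xor e9) xor 6e = 90 xor 6e = fe
byte 4: (31 xor 4a) xor 63 = 7b xor 63 = 18
byte 5: (bc xor 6e) xor 68 = d2 xor 68 = ba
byte 6: (f0 xor 0d) xor 20 = fd xor 20 = dd
byte 7: (e0 xor 66) xor 74 = 86 xor 74 = f2
byte 8: (ad xor e2) xor 68 = 4f xor 68 = 27

11010100 00110111 10110110 11111110 00011000 10111010 11011101 11110010 00100111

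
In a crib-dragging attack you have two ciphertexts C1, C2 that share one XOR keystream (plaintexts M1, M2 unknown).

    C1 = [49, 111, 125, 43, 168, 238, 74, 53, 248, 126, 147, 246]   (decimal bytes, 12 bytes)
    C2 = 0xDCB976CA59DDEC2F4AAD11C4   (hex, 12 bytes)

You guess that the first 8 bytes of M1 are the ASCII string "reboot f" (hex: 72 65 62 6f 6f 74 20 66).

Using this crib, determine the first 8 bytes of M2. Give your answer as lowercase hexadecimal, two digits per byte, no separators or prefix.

First, C1 ⊕ C2 = (M1 ⊕ K) ⊕ (M2 ⊕ K) = M1 ⊕ M2, so the key drops out. Then M2 = (M1 ⊕ M2) ⊕ M1 over the first 8 bytes.
byte 0: (31 XOR dc) XOR 72 = ed XOR 72 = 9f
byte 1: (6f XOR b9) XOR 65 = d6 XOR 65 = b3
byte 2: (7d XOR 76) XOR 62 = 0b XOR 62 = 69
byte 3: (2b XOR ca) XOR 6f = e1 XOR 6f = 8e
byte 4: (a8 XOR 59) XOR 6f = f1 XOR 6f = 9e
byte 5: (ee XOR dd) XOR 74 = 33 XOR 74 = 47
byte 6: (4a XOR ec) XOR 20 = a6 XOR 20 = 86
byte 7: (35 XOR 2f) XOR 66 = 1a XOR 66 = 7c

9fb3698e9e47867c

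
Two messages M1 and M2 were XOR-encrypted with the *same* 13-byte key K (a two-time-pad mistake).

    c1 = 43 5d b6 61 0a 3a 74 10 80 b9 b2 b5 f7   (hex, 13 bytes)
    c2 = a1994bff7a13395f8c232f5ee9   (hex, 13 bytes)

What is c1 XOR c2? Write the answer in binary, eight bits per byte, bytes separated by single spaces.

11100010 11000100 11111101 10011110 01110000 00101001 01001101 01001111 00001100 10011010 10011101 11101011 00011110

c1 ⊕ c2 = (M1 ⊕ K) ⊕ (M2 ⊕ K) = M1 ⊕ M2 — the shared key cancels under XOR.
 67 ^ 161 = 226
 93 ^ 153 = 196
182 ^  75 = 253
 97 ^ 255 = 158
 10 ^ 122 = 112
 58 ^  19 =  41
116 ^  57 =  77
 16 ^  95 =  79
128 ^ 140 =  12
185 ^  35 = 154
178 ^  47 = 157
181 ^  94 = 235
247 ^ 233 =  30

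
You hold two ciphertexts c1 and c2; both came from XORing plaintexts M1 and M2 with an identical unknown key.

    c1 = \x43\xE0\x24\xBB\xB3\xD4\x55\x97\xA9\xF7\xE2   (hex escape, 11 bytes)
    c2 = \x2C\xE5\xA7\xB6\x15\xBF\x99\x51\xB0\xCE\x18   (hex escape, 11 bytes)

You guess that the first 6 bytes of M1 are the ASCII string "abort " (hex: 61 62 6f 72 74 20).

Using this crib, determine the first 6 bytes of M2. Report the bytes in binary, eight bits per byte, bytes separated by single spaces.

First, c1 ⊕ c2 = (M1 ⊕ K) ⊕ (M2 ⊕ K) = M1 ⊕ M2, so the key drops out. Then M2 = (M1 ⊕ M2) ⊕ M1 over the first 6 bytes.
byte 0: (43 ⊕ 2c) ⊕ 61 = 6f ⊕ 61 = 0e
byte 1: (e0 ⊕ e5) ⊕ 62 = 05 ⊕ 62 = 67
byte 2: (24 ⊕ a7) ⊕ 6f = 83 ⊕ 6f = ec
byte 3: (bb ⊕ b6) ⊕ 72 = 0d ⊕ 72 = 7f
byte 4: (b3 ⊕ 15) ⊕ 74 = a6 ⊕ 74 = d2
byte 5: (d4 ⊕ bf) ⊕ 20 = 6b ⊕ 20 = 4b

00001110 01100111 11101100 01111111 11010010 01001011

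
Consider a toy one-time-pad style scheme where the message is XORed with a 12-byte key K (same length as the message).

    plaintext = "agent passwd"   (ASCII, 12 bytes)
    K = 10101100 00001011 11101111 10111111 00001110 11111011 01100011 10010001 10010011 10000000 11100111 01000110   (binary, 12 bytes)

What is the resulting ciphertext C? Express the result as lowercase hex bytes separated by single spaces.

cd 6c 8a d1 7a db 13 f0 e0 f3 90 22

byte 0: 61 ⊕ ac = cd
byte 1: 67 ⊕ 0b = 6c
byte 2: 65 ⊕ ef = 8a
byte 3: 6e ⊕ bf = d1
byte 4: 74 ⊕ 0e = 7a
byte 5: 20 ⊕ fb = db
byte 6: 70 ⊕ 63 = 13
byte 7: 61 ⊕ 91 = f0
byte 8: 73 ⊕ 93 = e0
byte 9: 73 ⊕ 80 = f3
byte 10: 77 ⊕ e7 = 90
byte 11: 64 ⊕ 46 = 22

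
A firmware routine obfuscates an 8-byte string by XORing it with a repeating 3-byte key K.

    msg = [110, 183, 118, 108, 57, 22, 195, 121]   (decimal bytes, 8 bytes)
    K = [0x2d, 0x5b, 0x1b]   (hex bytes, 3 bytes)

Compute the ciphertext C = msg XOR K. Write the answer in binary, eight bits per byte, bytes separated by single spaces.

The 3-byte key repeats, so the effective keystream is 2d 5b 1b 2d 5b 1b 2d 5b.
byte 0: 6e ⊕ 2d = 43
byte 1: b7 ⊕ 5b = ec
byte 2: 76 ⊕ 1b = 6d
byte 3: 6c ⊕ 2d = 41
byte 4: 39 ⊕ 5b = 62
byte 5: 16 ⊕ 1b = 0d
byte 6: c3 ⊕ 2d = ee
byte 7: 79 ⊕ 5b = 22

01000011 11101100 01101101 01000001 01100010 00001101 11101110 00100010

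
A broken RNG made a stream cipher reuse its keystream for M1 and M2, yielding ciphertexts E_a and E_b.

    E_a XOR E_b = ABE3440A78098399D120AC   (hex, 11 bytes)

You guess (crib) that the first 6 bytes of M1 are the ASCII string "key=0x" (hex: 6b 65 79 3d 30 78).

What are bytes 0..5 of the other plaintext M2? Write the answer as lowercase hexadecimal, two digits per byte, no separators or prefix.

Since E_a ⊕ E_b = M1 ⊕ M2, XORing with the guessed M1 bytes yields the corresponding M2 bytes: M2 = (E_a ⊕ E_b) ⊕ M1.
171 ^ 107 = 192
227 ^ 101 = 134
 68 ^ 121 =  61
 10 ^  61 =  55
120 ^  48 =  72
  9 ^ 120 = 113

c0863d374871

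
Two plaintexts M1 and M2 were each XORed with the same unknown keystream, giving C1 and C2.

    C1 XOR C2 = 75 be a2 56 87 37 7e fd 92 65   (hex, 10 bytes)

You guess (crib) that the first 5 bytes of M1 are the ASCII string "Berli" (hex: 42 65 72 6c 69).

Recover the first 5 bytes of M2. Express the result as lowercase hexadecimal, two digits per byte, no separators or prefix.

Since C1 ⊕ C2 = M1 ⊕ M2, XORing with the guessed M1 bytes yields the corresponding M2 bytes: M2 = (C1 ⊕ C2) ⊕ M1.
byte 0: 117 XOR  66 =  55
byte 1: 190 XOR 101 = 219
byte 2: 162 XOR 114 = 208
byte 3:  86 XOR 108 =  58
byte 4: 135 XOR 105 = 238

37dbd03aee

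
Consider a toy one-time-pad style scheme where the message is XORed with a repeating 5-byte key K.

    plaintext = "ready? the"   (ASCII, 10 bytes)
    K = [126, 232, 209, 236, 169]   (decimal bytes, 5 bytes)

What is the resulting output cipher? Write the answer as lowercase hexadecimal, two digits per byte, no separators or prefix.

The 5-byte key repeats, so the effective keystream is 7e e8 d1 ec a9 7e e8 d1 ec a9.
byte 0: 72 ^ 7e = 0c
byte 1: 65 ^ e8 = 8d
byte 2: 61 ^ d1 = b0
byte 3: 64 ^ ec = 88
byte 4: 79 ^ a9 = d0
byte 5: 3f ^ 7e = 41
byte 6: 20 ^ e8 = c8
byte 7: 74 ^ d1 = a5
byte 8: 68 ^ ec = 84
byte 9: 65 ^ a9 = cc

0c8db088d041c8a584cc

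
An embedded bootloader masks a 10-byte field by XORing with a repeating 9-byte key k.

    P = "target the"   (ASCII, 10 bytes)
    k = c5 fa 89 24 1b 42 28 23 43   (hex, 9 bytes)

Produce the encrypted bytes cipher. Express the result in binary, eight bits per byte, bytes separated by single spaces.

The 9-byte key repeats, so the effective keystream is c5 fa 89 24 1b 42 28 23 43 c5.
byte 0: 74 ^ c5 = b1
byte 1: 61 ^ fa = 9b
byte 2: 72 ^ 89 = fb
byte 3: 67 ^ 24 = 43
byte 4: 65 ^ 1b = 7e
byte 5: 74 ^ 42 = 36
byte 6: 20 ^ 28 = 08
byte 7: 74 ^ 23 = 57
byte 8: 68 ^ 43 = 2b
byte 9: 65 ^ c5 = a0

10110001 10011011 11111011 01000011 01111110 00110110 00001000 01010111 00101011 10100000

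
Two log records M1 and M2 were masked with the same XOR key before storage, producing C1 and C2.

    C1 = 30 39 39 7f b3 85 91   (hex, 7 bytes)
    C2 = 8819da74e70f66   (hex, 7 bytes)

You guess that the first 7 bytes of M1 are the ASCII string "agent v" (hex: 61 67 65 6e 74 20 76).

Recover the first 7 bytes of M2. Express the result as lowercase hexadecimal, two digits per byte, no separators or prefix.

First, C1 ⊕ C2 = (M1 ⊕ K) ⊕ (M2 ⊕ K) = M1 ⊕ M2, so the key drops out. Then M2 = (M1 ⊕ M2) ⊕ M1 over the first 7 bytes.
byte 0: (30 xor 88) xor 61 = b8 xor 61 = d9
byte 1: (39 xor 19) xor 67 = 20 xor 67 = 47
byte 2: (39 xor da) xor 65 = e3 xor 65 = 86
byte 3: (7f xor 74) xor 6e = 0b xor 6e = 65
byte 4: (b3 xor e7) xor 74 = 54 xor 74 = 20
byte 5: (85 xor 0f) xor 20 = 8a xor 20 = aa
byte 6: (91 xor 66) xor 76 = f7 xor 76 = 81

d947866520aa81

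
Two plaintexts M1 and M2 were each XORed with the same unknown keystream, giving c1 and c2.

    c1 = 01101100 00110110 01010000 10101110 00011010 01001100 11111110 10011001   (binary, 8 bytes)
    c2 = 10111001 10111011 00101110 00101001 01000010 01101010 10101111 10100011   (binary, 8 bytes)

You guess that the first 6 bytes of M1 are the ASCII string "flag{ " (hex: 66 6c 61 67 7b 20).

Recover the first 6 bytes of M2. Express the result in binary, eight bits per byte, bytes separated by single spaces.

First, c1 ⊕ c2 = (M1 ⊕ K) ⊕ (M2 ⊕ K) = M1 ⊕ M2, so the key drops out. Then M2 = (M1 ⊕ M2) ⊕ M1 over the first 6 bytes.
byte 0: (6c XOR b9) XOR 66 = d5 XOR 66 = b3
byte 1: (36 XOR bb) XOR 6c = 8d XOR 6c = e1
byte 2: (50 XOR 2e) XOR 61 = 7e XOR 61 = 1f
byte 3: (ae XOR 29) XOR 67 = 87 XOR 67 = e0
byte 4: (1a XOR 42) XOR 7b = 58 XOR 7b = 23
byte 5: (4c XOR 6a) XOR 20 = 26 XOR 20 = 06

10110011 11100001 00011111 11100000 00100011 00000110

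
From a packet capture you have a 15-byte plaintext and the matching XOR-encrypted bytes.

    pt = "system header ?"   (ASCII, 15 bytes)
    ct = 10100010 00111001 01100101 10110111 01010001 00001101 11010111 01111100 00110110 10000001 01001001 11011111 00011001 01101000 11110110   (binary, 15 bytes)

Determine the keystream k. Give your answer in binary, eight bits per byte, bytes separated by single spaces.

Since ct = pt ⊕ k, XORing both sides with pt gives k = pt ⊕ ct.
73 ⊕ a2 = d1
79 ⊕ 39 = 40
73 ⊕ 65 = 16
74 ⊕ b7 = c3
65 ⊕ 51 = 34
6d ⊕ 0d = 60
20 ⊕ d7 = f7
68 ⊕ 7c = 14
65 ⊕ 36 = 53
61 ⊕ 81 = e0
64 ⊕ 49 = 2d
65 ⊕ df = ba
72 ⊕ 19 = 6b
20 ⊕ 68 = 48
3f ⊕ f6 = c9

11010001 01000000 00010110 11000011 00110100 01100000 11110111 00010100 01010011 11100000 00101101 10111010 01101011 01001000 11001001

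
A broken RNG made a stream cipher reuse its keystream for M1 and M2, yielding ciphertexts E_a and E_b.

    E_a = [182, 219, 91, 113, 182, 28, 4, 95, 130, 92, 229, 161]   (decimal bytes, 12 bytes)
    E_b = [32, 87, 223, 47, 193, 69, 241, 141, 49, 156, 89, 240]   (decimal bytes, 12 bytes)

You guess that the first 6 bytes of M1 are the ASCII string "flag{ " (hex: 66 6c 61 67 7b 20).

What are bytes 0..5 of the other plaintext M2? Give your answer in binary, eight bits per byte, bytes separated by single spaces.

First, E_a ⊕ E_b = (M1 ⊕ K) ⊕ (M2 ⊕ K) = M1 ⊕ M2, so the key drops out. Then M2 = (M1 ⊕ M2) ⊕ M1 over the first 6 bytes.
byte 0: (b6 xor 20) xor 66 = 96 xor 66 = f0
byte 1: (db xor 57) xor 6c = 8c xor 6c = e0
byte 2: (5b xor df) xor 61 = 84 xor 61 = e5
byte 3: (71 xor 2f) xor 67 = 5e xor 67 = 39
byte 4: (b6 xor c1) xor 7b = 77 xor 7b = 0c
byte 5: (1c xor 45) xor 20 = 59 xor 20 = 79

11110000 11100000 11100101 00111001 00001100 01111001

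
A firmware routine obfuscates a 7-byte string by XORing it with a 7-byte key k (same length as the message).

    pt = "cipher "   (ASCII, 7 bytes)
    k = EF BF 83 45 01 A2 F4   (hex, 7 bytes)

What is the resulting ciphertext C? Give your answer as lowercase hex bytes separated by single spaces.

8c d6 f3 2d 64 d0 d4

63 ^ ef = 8c
69 ^ bf = d6
70 ^ 83 = f3
68 ^ 45 = 2d
65 ^ 01 = 64
72 ^ a2 = d0
20 ^ f4 = d4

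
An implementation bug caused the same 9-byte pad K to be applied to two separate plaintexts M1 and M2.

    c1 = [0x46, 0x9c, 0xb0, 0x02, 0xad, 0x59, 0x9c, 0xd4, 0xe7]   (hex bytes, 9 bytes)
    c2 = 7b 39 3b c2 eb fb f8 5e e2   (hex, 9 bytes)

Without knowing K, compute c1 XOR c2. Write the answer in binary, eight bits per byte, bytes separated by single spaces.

00111101 10100101 10001011 11000000 01000110 10100010 01100100 10001010 00000101

c1 ⊕ c2 = (M1 ⊕ K) ⊕ (M2 ⊕ K) = M1 ⊕ M2 — the shared key cancels under XOR.
byte 0:  70 xor 123 =  61
byte 1: 156 xor  57 = 165
byte 2: 176 xor  59 = 139
byte 3:   2 xor 194 = 192
byte 4: 173 xor 235 =  70
byte 5:  89 xor 251 = 162
byte 6: 156 xor 248 = 100
byte 7: 212 xor  94 = 138
byte 8: 231 xor 226 =   5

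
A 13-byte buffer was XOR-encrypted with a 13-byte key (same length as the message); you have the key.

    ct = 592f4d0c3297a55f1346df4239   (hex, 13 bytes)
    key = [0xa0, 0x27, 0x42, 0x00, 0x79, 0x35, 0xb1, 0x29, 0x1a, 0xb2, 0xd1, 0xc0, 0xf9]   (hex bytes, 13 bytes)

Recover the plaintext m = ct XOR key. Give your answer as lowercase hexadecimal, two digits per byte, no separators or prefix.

XOR is its own inverse, so applying the key byte-wise gives the result directly.
59 ⊕ a0 = f9
2f ⊕ 27 = 08
4d ⊕ 42 = 0f
0c ⊕ 00 = 0c
32 ⊕ 79 = 4b
97 ⊕ 35 = a2
a5 ⊕ b1 = 14
5f ⊕ 29 = 76
13 ⊕ 1a = 09
46 ⊕ b2 = f4
df ⊕ d1 = 0e
42 ⊕ c0 = 82
39 ⊕ f9 = c0

f9080f0c4ba2147609f40e82c0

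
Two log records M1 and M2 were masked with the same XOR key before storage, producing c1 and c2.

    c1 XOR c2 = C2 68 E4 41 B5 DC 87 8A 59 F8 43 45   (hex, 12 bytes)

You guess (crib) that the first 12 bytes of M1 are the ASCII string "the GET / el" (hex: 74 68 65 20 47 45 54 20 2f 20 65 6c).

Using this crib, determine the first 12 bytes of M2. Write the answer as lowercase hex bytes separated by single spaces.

b6 00 81 61 f2 99 d3 aa 76 d8 26 29

Since c1 ⊕ c2 = M1 ⊕ M2, XORing with the guessed M1 bytes yields the corresponding M2 bytes: M2 = (c1 ⊕ c2) ⊕ M1.
194 xor 116 = 182
104 xor 104 =   0
228 xor 101 = 129
 65 xor  32 =  97
181 xor  71 = 242
220 xor  69 = 153
135 xor  84 = 211
138 xor  32 = 170
 89 xor  47 = 118
248 xor  32 = 216
 67 xor 101 =  38
 69 xor 108 =  41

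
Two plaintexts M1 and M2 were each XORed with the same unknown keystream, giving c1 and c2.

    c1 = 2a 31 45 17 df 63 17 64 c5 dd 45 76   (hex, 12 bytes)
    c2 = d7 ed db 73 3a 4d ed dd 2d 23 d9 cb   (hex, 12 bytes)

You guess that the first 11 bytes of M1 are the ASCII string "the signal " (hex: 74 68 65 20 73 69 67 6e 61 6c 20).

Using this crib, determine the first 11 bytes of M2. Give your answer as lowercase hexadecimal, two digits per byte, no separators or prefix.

89b4fb4496479dd78992bc

First, c1 ⊕ c2 = (M1 ⊕ K) ⊕ (M2 ⊕ K) = M1 ⊕ M2, so the key drops out. Then M2 = (M1 ⊕ M2) ⊕ M1 over the first 11 bytes.
byte 0: (2a xor d7) xor 74 = fd xor 74 = 89
byte 1: (31 xor ed) xor 68 = dc xor 68 = b4
byte 2: (45 xor db) xor 65 = 9e xor 65 = fb
byte 3: (17 xor 73) xor 20 = 64 xor 20 = 44
byte 4: (df xor 3a) xor 73 = e5 xor 73 = 96
byte 5: (63 xor 4d) xor 69 = 2e xor 69 = 47
byte 6: (17 xor ed) xor 67 = fa xor 67 = 9d
byte 7: (64 xor dd) xor 6e = b9 xor 6e = d7
byte 8: (c5 xor 2d) xor 61 = e8 xor 61 = 89
byte 9: (dd xor 23) xor 6c = fe xor 6c = 92
byte 10: (45 xor d9) xor 20 = 9c xor 20 = bc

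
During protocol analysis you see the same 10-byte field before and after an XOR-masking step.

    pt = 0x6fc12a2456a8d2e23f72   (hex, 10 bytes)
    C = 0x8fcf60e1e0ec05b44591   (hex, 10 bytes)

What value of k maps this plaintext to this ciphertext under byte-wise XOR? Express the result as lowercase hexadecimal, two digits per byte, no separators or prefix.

Since C = pt ⊕ k, XORing both sides with pt gives k = pt ⊕ C.
byte 0: 111 ^ 143 = 224
byte 1: 193 ^ 207 =  14
byte 2:  42 ^  96 =  74
byte 3:  36 ^ 225 = 197
byte 4:  86 ^ 224 = 182
byte 5: 168 ^ 236 =  68
byte 6: 210 ^   5 = 215
byte 7: 226 ^ 180 =  86
byte 8:  63 ^  69 = 122
byte 9: 114 ^ 145 = 227

e00e4ac5b644d7567ae3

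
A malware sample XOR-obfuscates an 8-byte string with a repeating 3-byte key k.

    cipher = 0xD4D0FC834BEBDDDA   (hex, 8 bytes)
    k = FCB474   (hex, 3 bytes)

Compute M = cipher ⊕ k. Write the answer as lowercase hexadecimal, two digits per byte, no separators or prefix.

2864887fff9f216e

The 3-byte key repeats, so the effective keystream is fc b4 74 fc b4 74 fc b4.
byte 0: 212 XOR 252 =  40
byte 1: 208 XOR 180 = 100
byte 2: 252 XOR 116 = 136
byte 3: 131 XOR 252 = 127
byte 4:  75 XOR 180 = 255
byte 5: 235 XOR 116 = 159
byte 6: 221 XOR 252 =  33
byte 7: 218 XOR 180 = 110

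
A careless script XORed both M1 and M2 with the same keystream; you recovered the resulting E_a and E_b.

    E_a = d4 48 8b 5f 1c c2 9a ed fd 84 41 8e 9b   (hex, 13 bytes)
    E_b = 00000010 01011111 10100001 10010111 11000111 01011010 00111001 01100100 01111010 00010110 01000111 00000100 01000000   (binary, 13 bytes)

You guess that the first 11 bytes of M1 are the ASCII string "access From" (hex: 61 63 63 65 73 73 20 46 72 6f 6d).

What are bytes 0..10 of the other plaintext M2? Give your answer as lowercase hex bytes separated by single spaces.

b7 74 49 ad a8 eb 83 cf f5 fd 6b

First, E_a ⊕ E_b = (M1 ⊕ K) ⊕ (M2 ⊕ K) = M1 ⊕ M2, so the key drops out. Then M2 = (M1 ⊕ M2) ⊕ M1 over the first 11 bytes.
byte 0: (d4 ^ 02) ^ 61 = d6 ^ 61 = b7
byte 1: (48 ^ 5f) ^ 63 = 17 ^ 63 = 74
byte 2: (8b ^ a1) ^ 63 = 2a ^ 63 = 49
byte 3: (5f ^ 97) ^ 65 = c8 ^ 65 = ad
byte 4: (1c ^ c7) ^ 73 = db ^ 73 = a8
byte 5: (c2 ^ 5a) ^ 73 = 98 ^ 73 = eb
byte 6: (9a ^ 39) ^ 20 = a3 ^ 20 = 83
byte 7: (ed ^ 64) ^ 46 = 89 ^ 46 = cf
byte 8: (fd ^ 7a) ^ 72 = 87 ^ 72 = f5
byte 9: (84 ^ 16) ^ 6f = 92 ^ 6f = fd
byte 10: (41 ^ 47) ^ 6d = 06 ^ 6d = 6b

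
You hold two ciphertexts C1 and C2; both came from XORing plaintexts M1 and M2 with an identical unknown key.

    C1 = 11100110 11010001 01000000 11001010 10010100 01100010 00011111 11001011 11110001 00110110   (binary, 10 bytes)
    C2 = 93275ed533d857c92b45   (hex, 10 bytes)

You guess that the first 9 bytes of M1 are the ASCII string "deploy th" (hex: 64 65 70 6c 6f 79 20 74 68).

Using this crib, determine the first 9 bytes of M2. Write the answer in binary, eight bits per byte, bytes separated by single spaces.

First, C1 ⊕ C2 = (M1 ⊕ K) ⊕ (M2 ⊕ K) = M1 ⊕ M2, so the key drops out. Then M2 = (M1 ⊕ M2) ⊕ M1 over the first 9 bytes.
byte 0: (e6 xor 93) xor 64 = 75 xor 64 = 11
byte 1: (d1 xor 27) xor 65 = f6 xor 65 = 93
byte 2: (40 xor 5e) xor 70 = 1e xor 70 = 6e
byte 3: (ca xor d5) xor 6c = 1f xor 6c = 73
byte 4: (94 xor 33) xor 6f = a7 xor 6f = c8
byte 5: (62 xor d8) xor 79 = ba xor 79 = c3
byte 6: (1f xor 57) xor 20 = 48 xor 20 = 68
byte 7: (cb xor c9) xor 74 = 02 xor 74 = 76
byte 8: (f1 xor 2b) xor 68 = da xor 68 = b2

00010001 10010011 01101110 01110011 11001000 11000011 01101000 01110110 10110010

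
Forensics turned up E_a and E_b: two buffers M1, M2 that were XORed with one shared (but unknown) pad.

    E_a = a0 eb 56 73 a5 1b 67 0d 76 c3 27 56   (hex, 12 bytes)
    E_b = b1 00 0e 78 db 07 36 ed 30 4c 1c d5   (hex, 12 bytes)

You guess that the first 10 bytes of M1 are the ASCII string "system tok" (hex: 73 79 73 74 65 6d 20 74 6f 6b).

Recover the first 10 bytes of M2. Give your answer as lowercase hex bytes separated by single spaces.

62 92 2b 7f 1b 71 71 94 29 e4

First, E_a ⊕ E_b = (M1 ⊕ K) ⊕ (M2 ⊕ K) = M1 ⊕ M2, so the key drops out. Then M2 = (M1 ⊕ M2) ⊕ M1 over the first 10 bytes.
byte 0: (a0 ⊕ b1) ⊕ 73 = 11 ⊕ 73 = 62
byte 1: (eb ⊕ 00) ⊕ 79 = eb ⊕ 79 = 92
byte 2: (56 ⊕ 0e) ⊕ 73 = 58 ⊕ 73 = 2b
byte 3: (73 ⊕ 78) ⊕ 74 = 0b ⊕ 74 = 7f
byte 4: (a5 ⊕ db) ⊕ 65 = 7e ⊕ 65 = 1b
byte 5: (1b ⊕ 07) ⊕ 6d = 1c ⊕ 6d = 71
byte 6: (67 ⊕ 36) ⊕ 20 = 51 ⊕ 20 = 71
byte 7: (0d ⊕ ed) ⊕ 74 = e0 ⊕ 74 = 94
byte 8: (76 ⊕ 30) ⊕ 6f = 46 ⊕ 6f = 29
byte 9: (c3 ⊕ 4c) ⊕ 6b = 8f ⊕ 6b = e4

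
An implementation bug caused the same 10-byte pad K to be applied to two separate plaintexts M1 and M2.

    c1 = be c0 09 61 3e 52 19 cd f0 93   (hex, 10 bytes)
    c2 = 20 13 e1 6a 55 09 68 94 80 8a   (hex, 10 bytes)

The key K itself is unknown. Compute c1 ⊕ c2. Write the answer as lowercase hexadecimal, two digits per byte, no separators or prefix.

9ed3e80b6b5b71597019

c1 ⊕ c2 = (M1 ⊕ K) ⊕ (M2 ⊕ K) = M1 ⊕ M2 — the shared key cancels under XOR.
byte 0: 190 XOR  32 = 158
byte 1: 192 XOR  19 = 211
byte 2:   9 XOR 225 = 232
byte 3:  97 XOR 106 =  11
byte 4:  62 XOR  85 = 107
byte 5:  82 XOR   9 =  91
byte 6:  25 XOR 104 = 113
byte 7: 205 XOR 148 =  89
byte 8: 240 XOR 128 = 112
byte 9: 147 XOR 138 =  25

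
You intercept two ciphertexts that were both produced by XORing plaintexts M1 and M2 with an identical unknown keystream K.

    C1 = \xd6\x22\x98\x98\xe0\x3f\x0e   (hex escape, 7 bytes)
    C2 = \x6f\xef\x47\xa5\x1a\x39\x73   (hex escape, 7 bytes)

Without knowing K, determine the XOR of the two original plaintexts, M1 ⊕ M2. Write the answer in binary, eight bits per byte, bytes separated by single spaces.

C1 ⊕ C2 = (M1 ⊕ K) ⊕ (M2 ⊕ K) = M1 ⊕ M2 — the shared key cancels under XOR.
d6 ⊕ 6f = b9
22 ⊕ ef = cd
98 ⊕ 47 = df
98 ⊕ a5 = 3d
e0 ⊕ 1a = fa
3f ⊕ 39 = 06
0e ⊕ 73 = 7d

10111001 11001101 11011111 00111101 11111010 00000110 01111101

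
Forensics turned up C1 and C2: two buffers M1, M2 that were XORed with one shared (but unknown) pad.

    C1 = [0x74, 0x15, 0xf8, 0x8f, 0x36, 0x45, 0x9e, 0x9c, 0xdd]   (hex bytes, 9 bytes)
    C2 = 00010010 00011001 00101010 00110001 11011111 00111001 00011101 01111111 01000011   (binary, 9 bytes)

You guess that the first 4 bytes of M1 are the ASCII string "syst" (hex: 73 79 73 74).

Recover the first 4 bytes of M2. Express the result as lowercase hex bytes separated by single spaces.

15 75 a1 ca

First, C1 ⊕ C2 = (M1 ⊕ K) ⊕ (M2 ⊕ K) = M1 ⊕ M2, so the key drops out. Then M2 = (M1 ⊕ M2) ⊕ M1 over the first 4 bytes.
byte 0: (74 ^ 12) ^ 73 = 66 ^ 73 = 15
byte 1: (15 ^ 19) ^ 79 = 0c ^ 79 = 75
byte 2: (f8 ^ 2a) ^ 73 = d2 ^ 73 = a1
byte 3: (8f ^ 31) ^ 74 = be ^ 74 = ca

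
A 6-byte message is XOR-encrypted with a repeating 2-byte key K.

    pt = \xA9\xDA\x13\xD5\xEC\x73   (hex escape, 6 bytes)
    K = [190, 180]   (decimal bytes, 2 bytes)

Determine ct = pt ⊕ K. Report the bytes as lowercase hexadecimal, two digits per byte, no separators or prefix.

The 2-byte key repeats, so the effective keystream is be b4 be b4 be b4.
byte 0: a9 ^ be = 17
byte 1: da ^ b4 = 6e
byte 2: 13 ^ be = ad
byte 3: d5 ^ b4 = 61
byte 4: ec ^ be = 52
byte 5: 73 ^ b4 = c7

176ead6152c7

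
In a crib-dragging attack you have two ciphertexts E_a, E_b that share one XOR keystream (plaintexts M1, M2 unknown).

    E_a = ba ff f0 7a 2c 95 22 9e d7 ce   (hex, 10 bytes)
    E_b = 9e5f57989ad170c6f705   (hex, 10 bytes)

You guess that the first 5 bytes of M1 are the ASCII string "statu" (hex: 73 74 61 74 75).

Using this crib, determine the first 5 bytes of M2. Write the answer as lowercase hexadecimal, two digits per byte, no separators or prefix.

First, E_a ⊕ E_b = (M1 ⊕ K) ⊕ (M2 ⊕ K) = M1 ⊕ M2, so the key drops out. Then M2 = (M1 ⊕ M2) ⊕ M1 over the first 5 bytes.
byte 0: (ba xor 9e) xor 73 = 24 xor 73 = 57
byte 1: (ff xor 5f) xor 74 = a0 xor 74 = d4
byte 2: (f0 xor 57) xor 61 = a7 xor 61 = c6
byte 3: (7a xor 98) xor 74 = e2 xor 74 = 96
byte 4: (2c xor 9a) xor 75 = b6 xor 75 = c3

57d4c696c3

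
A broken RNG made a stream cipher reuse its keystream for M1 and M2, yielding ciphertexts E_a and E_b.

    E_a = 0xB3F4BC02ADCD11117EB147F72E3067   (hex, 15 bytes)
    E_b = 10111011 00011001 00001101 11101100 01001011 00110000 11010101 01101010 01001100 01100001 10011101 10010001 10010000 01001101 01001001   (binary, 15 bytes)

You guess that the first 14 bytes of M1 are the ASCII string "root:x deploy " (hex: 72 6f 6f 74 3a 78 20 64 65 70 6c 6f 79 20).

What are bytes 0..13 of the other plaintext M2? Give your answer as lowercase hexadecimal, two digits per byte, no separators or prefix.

First, E_a ⊕ E_b = (M1 ⊕ K) ⊕ (M2 ⊕ K) = M1 ⊕ M2, so the key drops out. Then M2 = (M1 ⊕ M2) ⊕ M1 over the first 14 bytes.
byte 0: (b3 ^ bb) ^ 72 = 08 ^ 72 = 7a
byte 1: (f4 ^ 19) ^ 6f = ed ^ 6f = 82
byte 2: (bc ^ 0d) ^ 6f = b1 ^ 6f = de
byte 3: (02 ^ ec) ^ 74 = ee ^ 74 = 9a
byte 4: (ad ^ 4b) ^ 3a = e6 ^ 3a = dc
byte 5: (cd ^ 30) ^ 78 = fd ^ 78 = 85
byte 6: (11 ^ d5) ^ 20 = c4 ^ 20 = e4
byte 7: (11 ^ 6a) ^ 64 = 7b ^ 64 = 1f
byte 8: (7e ^ 4c) ^ 65 = 32 ^ 65 = 57
byte 9: (b1 ^ 61) ^ 70 = d0 ^ 70 = a0
byte 10: (47 ^ 9d) ^ 6c = da ^ 6c = b6
byte 11: (f7 ^ 91) ^ 6f = 66 ^ 6f = 09
byte 12: (2e ^ 90) ^ 79 = be ^ 79 = c7
byte 13: (30 ^ 4d) ^ 20 = 7d ^ 20 = 5d

7a82de9adc85e41f57a0b609c75d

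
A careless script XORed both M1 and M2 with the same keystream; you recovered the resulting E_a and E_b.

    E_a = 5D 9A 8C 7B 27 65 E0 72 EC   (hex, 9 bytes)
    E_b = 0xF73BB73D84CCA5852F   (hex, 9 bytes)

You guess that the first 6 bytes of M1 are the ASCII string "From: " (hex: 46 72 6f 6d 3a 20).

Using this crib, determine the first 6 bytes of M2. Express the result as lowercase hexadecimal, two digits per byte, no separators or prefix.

First, E_a ⊕ E_b = (M1 ⊕ K) ⊕ (M2 ⊕ K) = M1 ⊕ M2, so the key drops out. Then M2 = (M1 ⊕ M2) ⊕ M1 over the first 6 bytes.
byte 0: (5d ⊕ f7) ⊕ 46 = aa ⊕ 46 = ec
byte 1: (9a ⊕ 3b) ⊕ 72 = a1 ⊕ 72 = d3
byte 2: (8c ⊕ b7) ⊕ 6f = 3b ⊕ 6f = 54
byte 3: (7b ⊕ 3d) ⊕ 6d = 46 ⊕ 6d = 2b
byte 4: (27 ⊕ 84) ⊕ 3a = a3 ⊕ 3a = 99
byte 5: (65 ⊕ cc) ⊕ 20 = a9 ⊕ 20 = 89

ecd3542b9989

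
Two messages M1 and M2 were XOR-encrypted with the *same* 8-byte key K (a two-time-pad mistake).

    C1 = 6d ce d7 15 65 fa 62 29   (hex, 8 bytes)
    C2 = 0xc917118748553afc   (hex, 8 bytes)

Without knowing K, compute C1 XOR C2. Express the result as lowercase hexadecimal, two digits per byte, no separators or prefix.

a4d9c6922daf58d5

C1 ⊕ C2 = (M1 ⊕ K) ⊕ (M2 ⊕ K) = M1 ⊕ M2 — the shared key cancels under XOR.
byte 0: 6d XOR c9 = a4
byte 1: ce XOR 17 = d9
byte 2: d7 XOR 11 = c6
byte 3: 15 XOR 87 = 92
byte 4: 65 XOR 48 = 2d
byte 5: fa XOR 55 = af
byte 6: 62 XOR 3a = 58
byte 7: 29 XOR fc = d5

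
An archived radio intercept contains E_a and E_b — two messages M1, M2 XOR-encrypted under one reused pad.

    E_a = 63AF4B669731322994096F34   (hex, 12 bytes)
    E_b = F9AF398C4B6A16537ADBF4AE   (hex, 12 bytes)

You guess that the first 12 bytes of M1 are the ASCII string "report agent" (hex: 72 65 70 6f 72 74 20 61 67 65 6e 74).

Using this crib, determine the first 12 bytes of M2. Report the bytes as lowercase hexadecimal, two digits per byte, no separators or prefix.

First, E_a ⊕ E_b = (M1 ⊕ K) ⊕ (M2 ⊕ K) = M1 ⊕ M2, so the key drops out. Then M2 = (M1 ⊕ M2) ⊕ M1 over the first 12 bytes.
byte 0: (63 ⊕ f9) ⊕ 72 = 9a ⊕ 72 = e8
byte 1: (af ⊕ af) ⊕ 65 = 00 ⊕ 65 = 65
byte 2: (4b ⊕ 39) ⊕ 70 = 72 ⊕ 70 = 02
byte 3: (66 ⊕ 8c) ⊕ 6f = ea ⊕ 6f = 85
byte 4: (97 ⊕ 4b) ⊕ 72 = dc ⊕ 72 = ae
byte 5: (31 ⊕ 6a) ⊕ 74 = 5b ⊕ 74 = 2f
byte 6: (32 ⊕ 16) ⊕ 20 = 24 ⊕ 20 = 04
byte 7: (29 ⊕ 53) ⊕ 61 = 7a ⊕ 61 = 1b
byte 8: (94 ⊕ 7a) ⊕ 67 = ee ⊕ 67 = 89
byte 9: (09 ⊕ db) ⊕ 65 = d2 ⊕ 65 = b7
byte 10: (6f ⊕ f4) ⊕ 6e = 9b ⊕ 6e = f5
byte 11: (34 ⊕ ae) ⊕ 74 = 9a ⊕ 74 = ee

e8650285ae2f041b89b7f5ee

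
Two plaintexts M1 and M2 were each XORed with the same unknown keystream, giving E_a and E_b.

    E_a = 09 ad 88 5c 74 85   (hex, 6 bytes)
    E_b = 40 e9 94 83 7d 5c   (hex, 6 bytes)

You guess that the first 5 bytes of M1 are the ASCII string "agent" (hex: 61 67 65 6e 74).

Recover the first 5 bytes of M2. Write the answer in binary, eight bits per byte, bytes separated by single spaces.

00101000 00100011 01111001 10110001 01111101

First, E_a ⊕ E_b = (M1 ⊕ K) ⊕ (M2 ⊕ K) = M1 ⊕ M2, so the key drops out. Then M2 = (M1 ⊕ M2) ⊕ M1 over the first 5 bytes.
byte 0: (09 XOR 40) XOR 61 = 49 XOR 61 = 28
byte 1: (ad XOR e9) XOR 67 = 44 XOR 67 = 23
byte 2: (88 XOR 94) XOR 65 = 1c XOR 65 = 79
byte 3: (5c XOR 83) XOR 6e = df XOR 6e = b1
byte 4: (74 XOR 7d) XOR 74 = 09 XOR 74 = 7d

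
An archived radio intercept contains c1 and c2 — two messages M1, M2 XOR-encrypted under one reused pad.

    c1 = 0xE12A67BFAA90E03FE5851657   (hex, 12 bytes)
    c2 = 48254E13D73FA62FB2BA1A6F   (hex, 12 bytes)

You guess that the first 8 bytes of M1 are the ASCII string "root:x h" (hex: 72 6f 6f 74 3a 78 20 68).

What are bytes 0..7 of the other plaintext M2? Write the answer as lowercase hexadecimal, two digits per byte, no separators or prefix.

First, c1 ⊕ c2 = (M1 ⊕ K) ⊕ (M2 ⊕ K) = M1 ⊕ M2, so the key drops out. Then M2 = (M1 ⊕ M2) ⊕ M1 over the first 8 bytes.
byte 0: (e1 ⊕ 48) ⊕ 72 = a9 ⊕ 72 = db
byte 1: (2a ⊕ 25) ⊕ 6f = 0f ⊕ 6f = 60
byte 2: (67 ⊕ 4e) ⊕ 6f = 29 ⊕ 6f = 46
byte 3: (bf ⊕ 13) ⊕ 74 = ac ⊕ 74 = d8
byte 4: (aa ⊕ d7) ⊕ 3a = 7d ⊕ 3a = 47
byte 5: (90 ⊕ 3f) ⊕ 78 = af ⊕ 78 = d7
byte 6: (e0 ⊕ a6) ⊕ 20 = 46 ⊕ 20 = 66
byte 7: (3f ⊕ 2f) ⊕ 68 = 10 ⊕ 68 = 78

db6046d847d76678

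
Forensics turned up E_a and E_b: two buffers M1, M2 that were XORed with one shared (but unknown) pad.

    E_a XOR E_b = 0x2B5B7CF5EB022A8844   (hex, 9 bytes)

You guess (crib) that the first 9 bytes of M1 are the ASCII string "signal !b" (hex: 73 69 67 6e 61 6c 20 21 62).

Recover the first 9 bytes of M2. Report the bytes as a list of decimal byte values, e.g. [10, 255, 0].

Since E_a ⊕ E_b = M1 ⊕ M2, XORing with the guessed M1 bytes yields the corresponding M2 bytes: M2 = (E_a ⊕ E_b) ⊕ M1.
byte 0: 2b XOR 73 = 58
byte 1: 5b XOR 69 = 32
byte 2: 7c XOR 67 = 1b
byte 3: f5 XOR 6e = 9b
byte 4: eb XOR 61 = 8a
byte 5: 02 XOR 6c = 6e
byte 6: 2a XOR 20 = 0a
byte 7: 88 XOR 21 = a9
byte 8: 44 XOR 62 = 26

[88, 50, 27, 155, 138, 110, 10, 169, 38]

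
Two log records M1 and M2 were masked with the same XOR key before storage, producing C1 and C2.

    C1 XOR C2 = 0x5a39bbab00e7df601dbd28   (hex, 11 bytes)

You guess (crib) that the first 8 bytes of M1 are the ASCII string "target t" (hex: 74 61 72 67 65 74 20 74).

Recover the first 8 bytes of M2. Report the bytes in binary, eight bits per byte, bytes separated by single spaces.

Since C1 ⊕ C2 = M1 ⊕ M2, XORing with the guessed M1 bytes yields the corresponding M2 bytes: M2 = (C1 ⊕ C2) ⊕ M1.
01011010 xor 01110100 = 00101110
00111001 xor 01100001 = 01011000
10111011 xor 01110010 = 11001001
10101011 xor 01100111 = 11001100
00000000 xor 01100101 = 01100101
11100111 xor 01110100 = 10010011
11011111 xor 00100000 = 11111111
01100000 xor 01110100 = 00010100

00101110 01011000 11001001 11001100 01100101 10010011 11111111 00010100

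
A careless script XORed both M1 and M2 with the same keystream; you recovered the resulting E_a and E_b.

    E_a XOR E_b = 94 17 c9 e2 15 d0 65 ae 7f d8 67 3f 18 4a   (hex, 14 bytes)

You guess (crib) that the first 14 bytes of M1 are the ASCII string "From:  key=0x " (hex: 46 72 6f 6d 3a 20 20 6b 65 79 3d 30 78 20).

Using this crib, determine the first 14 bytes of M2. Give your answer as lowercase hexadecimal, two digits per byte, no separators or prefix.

d265a68f2ff045c51aa15a0f606a

Since E_a ⊕ E_b = M1 ⊕ M2, XORing with the guessed M1 bytes yields the corresponding M2 bytes: M2 = (E_a ⊕ E_b) ⊕ M1.
94 ^ 46 = d2
17 ^ 72 = 65
c9 ^ 6f = a6
e2 ^ 6d = 8f
15 ^ 3a = 2f
d0 ^ 20 = f0
65 ^ 20 = 45
ae ^ 6b = c5
7f ^ 65 = 1a
d8 ^ 79 = a1
67 ^ 3d = 5a
3f ^ 30 = 0f
18 ^ 78 = 60
4a ^ 20 = 6a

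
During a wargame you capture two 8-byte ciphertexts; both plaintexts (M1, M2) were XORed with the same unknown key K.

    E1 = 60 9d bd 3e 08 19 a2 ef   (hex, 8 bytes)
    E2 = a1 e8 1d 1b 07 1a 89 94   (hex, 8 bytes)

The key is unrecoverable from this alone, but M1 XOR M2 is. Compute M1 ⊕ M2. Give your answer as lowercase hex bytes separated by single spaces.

E1 ⊕ E2 = (M1 ⊕ K) ⊕ (M2 ⊕ K) = M1 ⊕ M2 — the shared key cancels under XOR.
 96 XOR 161 = 193
157 XOR 232 = 117
189 XOR  29 = 160
 62 XOR  27 =  37
  8 XOR   7 =  15
 25 XOR  26 =   3
162 XOR 137 =  43
239 XOR 148 = 123

c1 75 a0 25 0f 03 2b 7b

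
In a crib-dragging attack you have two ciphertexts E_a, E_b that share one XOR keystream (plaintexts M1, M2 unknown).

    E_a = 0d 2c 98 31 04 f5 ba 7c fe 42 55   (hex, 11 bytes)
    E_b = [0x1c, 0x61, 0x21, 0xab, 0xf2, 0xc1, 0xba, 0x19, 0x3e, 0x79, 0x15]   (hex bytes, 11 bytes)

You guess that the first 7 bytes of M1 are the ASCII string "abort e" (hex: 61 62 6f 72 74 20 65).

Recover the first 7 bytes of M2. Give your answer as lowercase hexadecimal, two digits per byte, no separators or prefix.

First, E_a ⊕ E_b = (M1 ⊕ K) ⊕ (M2 ⊕ K) = M1 ⊕ M2, so the key drops out. Then M2 = (M1 ⊕ M2) ⊕ M1 over the first 7 bytes.
byte 0: (0d xor 1c) xor 61 = 11 xor 61 = 70
byte 1: (2c xor 61) xor 62 = 4d xor 62 = 2f
byte 2: (98 xor 21) xor 6f = b9 xor 6f = d6
byte 3: (31 xor ab) xor 72 = 9a xor 72 = e8
byte 4: (04 xor f2) xor 74 = f6 xor 74 = 82
byte 5: (f5 xor c1) xor 20 = 34 xor 20 = 14
byte 6: (ba xor ba) xor 65 = 00 xor 65 = 65

702fd6e8821465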